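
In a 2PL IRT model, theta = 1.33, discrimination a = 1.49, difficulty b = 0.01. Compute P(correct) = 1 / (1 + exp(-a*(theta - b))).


a*(theta - b) = 1.49 * (1.33 - 0.01) = 1.9668
exp(-1.9668) = 0.1399
P = 1 / (1 + 0.1399)
P = 0.8773

0.8773


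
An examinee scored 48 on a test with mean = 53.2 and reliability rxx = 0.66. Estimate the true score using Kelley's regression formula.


T_est = rxx * X + (1 - rxx) * mean
T_est = 0.66 * 48 + 0.34 * 53.2
T_est = 31.68 + 18.088
T_est = 49.768

49.768


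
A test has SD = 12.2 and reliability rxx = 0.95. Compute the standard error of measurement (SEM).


SEM = SD * sqrt(1 - rxx)
SEM = 12.2 * sqrt(1 - 0.95)
SEM = 12.2 * sqrt(0.05) = 12.2 * 0.223607
SEM = 2.728

2.728


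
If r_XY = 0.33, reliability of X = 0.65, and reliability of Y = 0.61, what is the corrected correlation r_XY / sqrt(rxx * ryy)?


r_corrected = rxy / sqrt(rxx * ryy)
= 0.33 / sqrt(0.65 * 0.61)
= 0.33 / sqrt(0.3965)
= 0.33 / 0.629682
r_corrected = 0.5241

0.5241


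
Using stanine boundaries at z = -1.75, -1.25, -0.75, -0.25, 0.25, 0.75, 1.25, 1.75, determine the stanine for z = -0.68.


Stanine boundaries: [-1.75, -1.25, -0.75, -0.25, 0.25, 0.75, 1.25, 1.75]
z = -0.68
Check each boundary:
  z >= -1.75 -> could be stanine 2
  z >= -1.25 -> could be stanine 3
  z >= -0.75 -> could be stanine 4
  z < -0.25
  z < 0.25
  z < 0.75
  z < 1.25
  z < 1.75
Highest qualifying boundary gives stanine = 4

4


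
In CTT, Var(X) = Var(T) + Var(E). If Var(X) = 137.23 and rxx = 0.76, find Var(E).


var_true = rxx * var_obs = 0.76 * 137.23 = 104.2948
var_error = var_obs - var_true
var_error = 137.23 - 104.2948
var_error = 32.9352

32.9352


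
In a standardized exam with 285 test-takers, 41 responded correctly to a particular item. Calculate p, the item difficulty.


Item difficulty p = number correct / total examinees
p = 41 / 285
p = 0.1439

0.1439


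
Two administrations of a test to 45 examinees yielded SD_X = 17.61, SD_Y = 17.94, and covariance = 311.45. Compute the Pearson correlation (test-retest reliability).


r = cov(X,Y) / (SD_X * SD_Y)
r = 311.45 / (17.61 * 17.94)
r = 311.45 / 315.9234
r = 0.9858

0.9858


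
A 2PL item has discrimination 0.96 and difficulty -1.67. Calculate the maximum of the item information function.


For 2PL, max info at theta = b = -1.67
I_max = a^2 / 4 = 0.96^2 / 4
= 0.9216 / 4
I_max = 0.2304

0.2304


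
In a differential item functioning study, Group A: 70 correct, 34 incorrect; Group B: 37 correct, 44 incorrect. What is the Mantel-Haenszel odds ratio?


Odds_A = 70/34 = 2.0588
Odds_B = 37/44 = 0.8409
OR = Odds_A / Odds_B = 2.0588 / 0.8409
Exactly, OR = (70 * 44) / (34 * 37) = 3080 / 1258
OR = 2.4483

2.4483


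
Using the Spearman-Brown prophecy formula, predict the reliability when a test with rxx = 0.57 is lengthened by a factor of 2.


r_new = (n * rxx) / (1 + (n-1) * rxx)
r_new = (2 * 0.57) / (1 + 1 * 0.57)
r_new = 1.14 / 1.57
r_new = 0.7261

0.7261


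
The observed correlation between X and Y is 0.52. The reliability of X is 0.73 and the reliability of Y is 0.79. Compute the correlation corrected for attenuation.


r_corrected = rxy / sqrt(rxx * ryy)
= 0.52 / sqrt(0.73 * 0.79)
= 0.52 / sqrt(0.5767)
= 0.52 / 0.759408
r_corrected = 0.6847

0.6847


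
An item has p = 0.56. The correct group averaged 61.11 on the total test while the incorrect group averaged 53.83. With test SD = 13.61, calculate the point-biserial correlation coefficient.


q = 1 - p = 0.44
rpb = ((M1 - M0) / SD) * sqrt(p * q)
rpb = ((61.11 - 53.83) / 13.61) * sqrt(0.56 * 0.44)
rpb = 0.2655

0.2655


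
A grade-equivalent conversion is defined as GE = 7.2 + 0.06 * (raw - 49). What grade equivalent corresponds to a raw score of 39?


raw - median = 39 - 49 = -10
slope * diff = 0.06 * -10 = -0.6
GE = 7.2 + -0.6
GE = 6.6

6.6


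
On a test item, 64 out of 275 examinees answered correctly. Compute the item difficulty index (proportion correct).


Item difficulty p = number correct / total examinees
p = 64 / 275
p = 0.2327

0.2327


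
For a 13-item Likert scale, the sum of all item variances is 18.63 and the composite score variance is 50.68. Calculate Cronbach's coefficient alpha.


alpha = (k/(k-1)) * (1 - sum(si^2)/s_total^2)
= (13/12) * (1 - 18.63/50.68)
alpha = 0.6851

0.6851


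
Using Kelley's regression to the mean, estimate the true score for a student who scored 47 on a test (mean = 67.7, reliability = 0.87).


T_est = rxx * X + (1 - rxx) * mean
T_est = 0.87 * 47 + 0.13 * 67.7
T_est = 40.89 + 8.801
T_est = 49.691

49.691


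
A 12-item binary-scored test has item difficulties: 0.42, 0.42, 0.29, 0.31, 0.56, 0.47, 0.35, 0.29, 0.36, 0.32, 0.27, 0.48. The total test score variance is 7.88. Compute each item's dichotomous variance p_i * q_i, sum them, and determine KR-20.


For each item, compute p_i * q_i:
  Item 1: 0.42 * 0.58 = 0.2436
  Item 2: 0.42 * 0.58 = 0.2436
  Item 3: 0.29 * 0.71 = 0.2059
  Item 4: 0.31 * 0.69 = 0.2139
  Item 5: 0.56 * 0.44 = 0.2464
  Item 6: 0.47 * 0.53 = 0.2491
  Item 7: 0.35 * 0.65 = 0.2275
  Item 8: 0.29 * 0.71 = 0.2059
  Item 9: 0.36 * 0.64 = 0.2304
  Item 10: 0.32 * 0.68 = 0.2176
  Item 11: 0.27 * 0.73 = 0.1971
  Item 12: 0.48 * 0.52 = 0.2496
Sum(p_i * q_i) = 0.2436 + 0.2436 + 0.2059 + 0.2139 + 0.2464 + 0.2491 + 0.2275 + 0.2059 + 0.2304 + 0.2176 + 0.1971 + 0.2496 = 2.7306
KR-20 = (k/(k-1)) * (1 - Sum(p_i*q_i) / Var_total)
= (12/11) * (1 - 2.7306/7.88)
= 1.0909 * 0.6535
KR-20 = 0.7129

0.7129


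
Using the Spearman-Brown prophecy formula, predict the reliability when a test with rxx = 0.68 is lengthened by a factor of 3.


r_new = (n * rxx) / (1 + (n-1) * rxx)
r_new = (3 * 0.68) / (1 + 2 * 0.68)
r_new = 2.04 / 2.36
r_new = 0.8644

0.8644


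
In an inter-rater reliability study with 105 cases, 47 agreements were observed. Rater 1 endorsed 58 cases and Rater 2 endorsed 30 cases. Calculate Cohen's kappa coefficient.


P_o = 47/105 = 0.447619
P_e = (58*30 + 47*75) / 11025 = 0.477551
kappa = (P_o - P_e) / (1 - P_e)
kappa = (0.447619 - 0.477551) / (1 - 0.477551)
kappa = -0.0573

-0.0573


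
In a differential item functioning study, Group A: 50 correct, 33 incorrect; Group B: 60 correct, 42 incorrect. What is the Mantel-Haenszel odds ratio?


Odds_A = 50/33 = 1.5152
Odds_B = 60/42 = 1.4286
OR = Odds_A / Odds_B = 1.5152 / 1.4286
Exactly, OR = (50 * 42) / (33 * 60) = 2100 / 1980
OR = 1.0606

1.0606


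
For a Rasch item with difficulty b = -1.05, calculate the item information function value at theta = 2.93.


P = 1/(1+exp(-(2.93--1.05))) = 0.9817
I = P*(1-P) = 0.9817 * 0.0183
I = 0.018

0.018


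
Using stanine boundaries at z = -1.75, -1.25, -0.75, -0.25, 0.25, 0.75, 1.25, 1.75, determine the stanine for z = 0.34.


Stanine boundaries: [-1.75, -1.25, -0.75, -0.25, 0.25, 0.75, 1.25, 1.75]
z = 0.34
Check each boundary:
  z >= -1.75 -> could be stanine 2
  z >= -1.25 -> could be stanine 3
  z >= -0.75 -> could be stanine 4
  z >= -0.25 -> could be stanine 5
  z >= 0.25 -> could be stanine 6
  z < 0.75
  z < 1.25
  z < 1.75
Highest qualifying boundary gives stanine = 6

6


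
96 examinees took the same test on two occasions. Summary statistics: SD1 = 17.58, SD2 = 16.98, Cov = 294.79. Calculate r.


r = cov(X,Y) / (SD_X * SD_Y)
r = 294.79 / (17.58 * 16.98)
r = 294.79 / 298.5084
r = 0.9875

0.9875


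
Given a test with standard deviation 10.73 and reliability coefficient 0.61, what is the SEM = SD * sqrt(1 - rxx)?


SEM = SD * sqrt(1 - rxx)
SEM = 10.73 * sqrt(1 - 0.61)
SEM = 10.73 * sqrt(0.39) = 10.73 * 0.6245
SEM = 6.7009

6.7009


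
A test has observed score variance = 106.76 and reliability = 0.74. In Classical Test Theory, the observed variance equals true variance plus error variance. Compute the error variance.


var_true = rxx * var_obs = 0.74 * 106.76 = 79.0024
var_error = var_obs - var_true
var_error = 106.76 - 79.0024
var_error = 27.7576

27.7576


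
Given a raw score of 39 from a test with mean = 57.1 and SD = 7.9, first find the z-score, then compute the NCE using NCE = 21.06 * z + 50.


z = (X - mean) / SD = (39 - 57.1) / 7.9
z = -18.1 / 7.9
z = -2.2911
NCE = NCE = 21.06z + 50
Carry z at full precision (z = -18.1 / 7.9) into the conversion:
NCE = 21.06 * (-18.1 / 7.9) + 50 = -381.186 / 7.9 + 50
NCE = -48.2514 + 50
NCE = 1.7486

1.7486


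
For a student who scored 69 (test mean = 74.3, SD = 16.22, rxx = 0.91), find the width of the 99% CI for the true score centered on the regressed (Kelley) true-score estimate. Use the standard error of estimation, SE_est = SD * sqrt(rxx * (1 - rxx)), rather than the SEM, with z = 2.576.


True score estimate = 0.91*69 + 0.09*74.3 = 69.477
SE_est = SD * sqrt(rxx * (1 - rxx)) = 16.22 * sqrt(0.91 * 0.09) = 16.22 * sqrt(0.0819) = 4.641868
CI = T_est +/- z * SE_est, so width = 2 * z * SE_est = 2 * 2.576 * 4.641868
Width = 23.9149

23.9149


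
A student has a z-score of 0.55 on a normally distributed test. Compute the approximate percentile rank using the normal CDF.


CDF(z) = 0.5 * (1 + erf(z/sqrt(2)))
erf(0.3889) = 0.4177
CDF = 0.7088
Percentile rank = 0.7088 * 100 = 70.88

70.88


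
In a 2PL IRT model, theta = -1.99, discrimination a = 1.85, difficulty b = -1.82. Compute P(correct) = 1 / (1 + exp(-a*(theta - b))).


a*(theta - b) = 1.85 * (-1.99 - -1.82) = -0.3145
exp(--0.3145) = 1.3696
P = 1 / (1 + 1.3696)
P = 0.422

0.422


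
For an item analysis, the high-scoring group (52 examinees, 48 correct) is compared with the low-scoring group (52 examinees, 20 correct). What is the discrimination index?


p_upper = 48/52 = 0.9231
p_lower = 20/52 = 0.3846
D = 0.9231 - 0.3846 = 0.5385

0.5385


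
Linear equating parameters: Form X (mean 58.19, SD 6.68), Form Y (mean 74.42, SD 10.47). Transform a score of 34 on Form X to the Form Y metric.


slope = SD_Y / SD_X = 10.47 / 6.68 ~ 1.5674
intercept = mean_Y - slope * mean_X = 74.42 - (10.47 / 6.68) * 58.19 ~ -16.785
Y = slope * X + intercept. To avoid rounding drift from the rounded slope/intercept, evaluate the equivalent form Y = mean_Y + SD_Y * (X - mean_X) / SD_X at full precision:
Y = 74.42 + 10.47 * (34 - 58.19) / 6.68
Y = 74.42 - 10.47 * 24.19 / 6.68
Y = 74.42 - 253.2693 / 6.68
Y = 74.42 - 37.9146
Y = 36.5054

36.5054


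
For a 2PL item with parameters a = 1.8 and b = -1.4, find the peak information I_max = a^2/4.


For 2PL, max info at theta = b = -1.4
I_max = a^2 / 4 = 1.8^2 / 4
= 3.24 / 4
I_max = 0.81

0.81


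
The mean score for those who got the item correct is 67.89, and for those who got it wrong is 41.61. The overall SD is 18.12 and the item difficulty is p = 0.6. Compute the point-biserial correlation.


q = 1 - p = 0.4
rpb = ((M1 - M0) / SD) * sqrt(p * q)
rpb = ((67.89 - 41.61) / 18.12) * sqrt(0.6 * 0.4)
rpb = 0.7105

0.7105


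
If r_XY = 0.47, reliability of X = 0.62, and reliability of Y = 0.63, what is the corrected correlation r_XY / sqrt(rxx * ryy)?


r_corrected = rxy / sqrt(rxx * ryy)
= 0.47 / sqrt(0.62 * 0.63)
= 0.47 / sqrt(0.3906)
= 0.47 / 0.62498
r_corrected = 0.752

0.752


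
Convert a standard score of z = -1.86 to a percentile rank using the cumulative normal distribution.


CDF(z) = 0.5 * (1 + erf(z/sqrt(2)))
erf(-1.3152) = -0.9371
CDF = 0.0314
Percentile rank = 0.0314 * 100 = 3.14

3.14


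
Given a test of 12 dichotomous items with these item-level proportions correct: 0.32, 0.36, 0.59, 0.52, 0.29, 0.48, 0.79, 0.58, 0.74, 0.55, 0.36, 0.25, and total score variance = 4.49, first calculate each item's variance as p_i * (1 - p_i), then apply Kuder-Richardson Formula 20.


For each item, compute p_i * q_i:
  Item 1: 0.32 * 0.68 = 0.2176
  Item 2: 0.36 * 0.64 = 0.2304
  Item 3: 0.59 * 0.41 = 0.2419
  Item 4: 0.52 * 0.48 = 0.2496
  Item 5: 0.29 * 0.71 = 0.2059
  Item 6: 0.48 * 0.52 = 0.2496
  Item 7: 0.79 * 0.21 = 0.1659
  Item 8: 0.58 * 0.42 = 0.2436
  Item 9: 0.74 * 0.26 = 0.1924
  Item 10: 0.55 * 0.45 = 0.2475
  Item 11: 0.36 * 0.64 = 0.2304
  Item 12: 0.25 * 0.75 = 0.1875
Sum(p_i * q_i) = 0.2176 + 0.2304 + 0.2419 + 0.2496 + 0.2059 + 0.2496 + 0.1659 + 0.2436 + 0.1924 + 0.2475 + 0.2304 + 0.1875 = 2.6623
KR-20 = (k/(k-1)) * (1 - Sum(p_i*q_i) / Var_total)
= (12/11) * (1 - 2.6623/4.49)
= 1.0909 * 0.4071
KR-20 = 0.4441

0.4441


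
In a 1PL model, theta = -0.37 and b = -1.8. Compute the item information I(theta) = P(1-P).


P = 1/(1+exp(-(-0.37--1.8))) = 0.8069
I = P*(1-P) = 0.8069 * 0.1931
I = 0.1558

0.1558


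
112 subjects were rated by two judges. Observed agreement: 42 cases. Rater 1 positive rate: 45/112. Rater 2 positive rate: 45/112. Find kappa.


P_o = 42/112 = 0.375
P_e = (45*45 + 67*67) / 12544 = 0.519292
kappa = (P_o - P_e) / (1 - P_e)
kappa = (0.375 - 0.519292) / (1 - 0.519292)
kappa = -0.3002

-0.3002


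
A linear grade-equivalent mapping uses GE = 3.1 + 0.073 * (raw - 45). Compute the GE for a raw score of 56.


raw - median = 56 - 45 = 11
slope * diff = 0.073 * 11 = 0.803
GE = 3.1 + 0.803
GE = 3.903

3.903


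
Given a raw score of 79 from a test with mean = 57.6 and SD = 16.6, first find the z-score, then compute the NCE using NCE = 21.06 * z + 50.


z = (X - mean) / SD = (79 - 57.6) / 16.6
z = 21.4 / 16.6
z = 1.2892
NCE = NCE = 21.06z + 50
Carry z at full precision (z = 21.4 / 16.6) into the conversion:
NCE = 21.06 * (21.4 / 16.6) + 50 = 450.684 / 16.6 + 50
NCE = 27.1496 + 50
NCE = 77.1496

77.1496


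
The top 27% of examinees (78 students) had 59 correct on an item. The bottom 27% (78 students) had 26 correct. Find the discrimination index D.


p_upper = 59/78 = 0.7564
p_lower = 26/78 = 0.3333
D = 0.7564 - 0.3333 = 0.4231

0.4231


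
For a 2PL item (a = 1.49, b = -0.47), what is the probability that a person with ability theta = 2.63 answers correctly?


a*(theta - b) = 1.49 * (2.63 - -0.47) = 4.619
exp(-4.619) = 0.0099
P = 1 / (1 + 0.0099)
P = 0.9902

0.9902


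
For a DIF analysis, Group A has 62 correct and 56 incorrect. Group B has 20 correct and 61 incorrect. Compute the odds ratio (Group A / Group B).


Odds_A = 62/56 = 1.1071
Odds_B = 20/61 = 0.3279
OR = Odds_A / Odds_B = 1.1071 / 0.3279
Exactly, OR = (62 * 61) / (56 * 20) = 3782 / 1120
OR = 3.3768

3.3768


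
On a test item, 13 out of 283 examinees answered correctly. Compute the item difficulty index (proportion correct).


Item difficulty p = number correct / total examinees
p = 13 / 283
p = 0.0459

0.0459


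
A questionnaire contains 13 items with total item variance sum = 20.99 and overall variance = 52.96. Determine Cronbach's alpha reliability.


alpha = (k/(k-1)) * (1 - sum(si^2)/s_total^2)
= (13/12) * (1 - 20.99/52.96)
alpha = 0.654

0.654


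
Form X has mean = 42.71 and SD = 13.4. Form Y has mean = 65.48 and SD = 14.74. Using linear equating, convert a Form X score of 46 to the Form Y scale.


slope = SD_Y / SD_X = 14.74 / 13.4 ~ 1.1
intercept = mean_Y - slope * mean_X = 65.48 - (14.74 / 13.4) * 42.71 ~ 18.499
Y = slope * X + intercept. To avoid rounding drift from the rounded slope/intercept, evaluate the equivalent form Y = mean_Y + SD_Y * (X - mean_X) / SD_X at full precision:
Y = 65.48 + 14.74 * (46 - 42.71) / 13.4
Y = 65.48 + 14.74 * 3.29 / 13.4
Y = 65.48 + 48.4946 / 13.4
Y = 65.48 + 3.619
Y = 69.099

69.099


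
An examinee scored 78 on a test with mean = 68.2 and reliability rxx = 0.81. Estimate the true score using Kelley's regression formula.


T_est = rxx * X + (1 - rxx) * mean
T_est = 0.81 * 78 + 0.19 * 68.2
T_est = 63.18 + 12.958
T_est = 76.138

76.138


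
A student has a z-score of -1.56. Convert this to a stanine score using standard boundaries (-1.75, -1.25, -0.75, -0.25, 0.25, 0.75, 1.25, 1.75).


Stanine boundaries: [-1.75, -1.25, -0.75, -0.25, 0.25, 0.75, 1.25, 1.75]
z = -1.56
Check each boundary:
  z >= -1.75 -> could be stanine 2
  z < -1.25
  z < -0.75
  z < -0.25
  z < 0.25
  z < 0.75
  z < 1.25
  z < 1.75
Highest qualifying boundary gives stanine = 2

2


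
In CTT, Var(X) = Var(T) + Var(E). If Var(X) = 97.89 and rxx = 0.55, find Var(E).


var_true = rxx * var_obs = 0.55 * 97.89 = 53.8395
var_error = var_obs - var_true
var_error = 97.89 - 53.8395
var_error = 44.0505

44.0505


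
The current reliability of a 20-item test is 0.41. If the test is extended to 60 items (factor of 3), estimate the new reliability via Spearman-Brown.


r_new = (n * rxx) / (1 + (n-1) * rxx)
r_new = (3 * 0.41) / (1 + 2 * 0.41)
r_new = 1.23 / 1.82
r_new = 0.6758

0.6758


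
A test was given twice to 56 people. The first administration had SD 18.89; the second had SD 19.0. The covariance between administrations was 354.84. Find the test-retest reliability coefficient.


r = cov(X,Y) / (SD_X * SD_Y)
r = 354.84 / (18.89 * 19.0)
r = 354.84 / 358.91
r = 0.9887

0.9887


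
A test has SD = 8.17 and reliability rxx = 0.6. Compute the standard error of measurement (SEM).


SEM = SD * sqrt(1 - rxx)
SEM = 8.17 * sqrt(1 - 0.6)
SEM = 8.17 * sqrt(0.4) = 8.17 * 0.632456
SEM = 5.1672

5.1672


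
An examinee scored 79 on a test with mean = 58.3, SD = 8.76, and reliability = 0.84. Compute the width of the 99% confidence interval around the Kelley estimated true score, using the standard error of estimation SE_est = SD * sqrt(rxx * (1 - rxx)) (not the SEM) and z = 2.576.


True score estimate = 0.84*79 + 0.16*58.3 = 75.688
SE_est = SD * sqrt(rxx * (1 - rxx)) = 8.76 * sqrt(0.84 * 0.16) = 8.76 * sqrt(0.1344) = 3.211469
CI = T_est +/- z * SE_est, so width = 2 * z * SE_est = 2 * 2.576 * 3.211469
Width = 16.5455

16.5455


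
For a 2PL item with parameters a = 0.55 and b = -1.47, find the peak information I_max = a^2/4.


For 2PL, max info at theta = b = -1.47
I_max = a^2 / 4 = 0.55^2 / 4
= 0.3025 / 4
I_max = 0.0756

0.0756


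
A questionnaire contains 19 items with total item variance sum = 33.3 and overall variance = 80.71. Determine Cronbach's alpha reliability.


alpha = (k/(k-1)) * (1 - sum(si^2)/s_total^2)
= (19/18) * (1 - 33.3/80.71)
alpha = 0.62

0.62


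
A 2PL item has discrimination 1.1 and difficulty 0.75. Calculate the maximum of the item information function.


For 2PL, max info at theta = b = 0.75
I_max = a^2 / 4 = 1.1^2 / 4
= 1.21 / 4
I_max = 0.3025

0.3025


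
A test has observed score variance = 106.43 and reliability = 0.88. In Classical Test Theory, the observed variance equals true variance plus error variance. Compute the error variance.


var_true = rxx * var_obs = 0.88 * 106.43 = 93.6584
var_error = var_obs - var_true
var_error = 106.43 - 93.6584
var_error = 12.7716

12.7716


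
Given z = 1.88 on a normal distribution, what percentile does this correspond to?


CDF(z) = 0.5 * (1 + erf(z/sqrt(2)))
erf(1.3294) = 0.9399
CDF = 0.9699
Percentile rank = 0.9699 * 100 = 96.99

96.99


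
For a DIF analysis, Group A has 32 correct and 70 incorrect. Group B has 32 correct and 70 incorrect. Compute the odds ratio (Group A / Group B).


Odds_A = 32/70 = 0.4571
Odds_B = 32/70 = 0.4571
OR = Odds_A / Odds_B = 0.4571 / 0.4571
Exactly, OR = (32 * 70) / (70 * 32) = 2240 / 2240
OR = 1.0

1.0


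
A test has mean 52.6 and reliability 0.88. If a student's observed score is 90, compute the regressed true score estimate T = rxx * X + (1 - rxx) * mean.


T_est = rxx * X + (1 - rxx) * mean
T_est = 0.88 * 90 + 0.12 * 52.6
T_est = 79.2 + 6.312
T_est = 85.512

85.512


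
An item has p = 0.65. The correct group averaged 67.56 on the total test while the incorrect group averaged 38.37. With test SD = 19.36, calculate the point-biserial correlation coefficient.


q = 1 - p = 0.35
rpb = ((M1 - M0) / SD) * sqrt(p * q)
rpb = ((67.56 - 38.37) / 19.36) * sqrt(0.65 * 0.35)
rpb = 0.7191

0.7191


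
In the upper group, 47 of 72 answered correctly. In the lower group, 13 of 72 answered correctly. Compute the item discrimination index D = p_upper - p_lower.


p_upper = 47/72 = 0.6528
p_lower = 13/72 = 0.1806
D = 0.6528 - 0.1806 = 0.4722

0.4722


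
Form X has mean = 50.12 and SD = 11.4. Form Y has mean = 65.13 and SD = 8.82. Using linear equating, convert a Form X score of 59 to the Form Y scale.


slope = SD_Y / SD_X = 8.82 / 11.4 ~ 0.7737
intercept = mean_Y - slope * mean_X = 65.13 - (8.82 / 11.4) * 50.12 ~ 26.3529
Y = slope * X + intercept. To avoid rounding drift from the rounded slope/intercept, evaluate the equivalent form Y = mean_Y + SD_Y * (X - mean_X) / SD_X at full precision:
Y = 65.13 + 8.82 * (59 - 50.12) / 11.4
Y = 65.13 + 8.82 * 8.88 / 11.4
Y = 65.13 + 78.3216 / 11.4
Y = 65.13 + 6.8703
Y = 72.0003

72.0003


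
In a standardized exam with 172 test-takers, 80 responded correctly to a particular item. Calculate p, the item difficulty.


Item difficulty p = number correct / total examinees
p = 80 / 172
p = 0.4651

0.4651


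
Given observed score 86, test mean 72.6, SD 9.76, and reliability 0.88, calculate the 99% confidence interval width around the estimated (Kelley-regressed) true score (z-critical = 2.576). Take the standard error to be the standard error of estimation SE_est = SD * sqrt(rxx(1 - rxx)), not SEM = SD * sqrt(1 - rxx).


True score estimate = 0.88*86 + 0.12*72.6 = 84.392
SE_est = SD * sqrt(rxx * (1 - rxx)) = 9.76 * sqrt(0.88 * 0.12) = 9.76 * sqrt(0.1056) = 3.171625
CI = T_est +/- z * SE_est, so width = 2 * z * SE_est = 2 * 2.576 * 3.171625
Width = 16.3402

16.3402


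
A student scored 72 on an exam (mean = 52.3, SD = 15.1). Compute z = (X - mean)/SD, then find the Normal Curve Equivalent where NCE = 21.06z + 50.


z = (X - mean) / SD = (72 - 52.3) / 15.1
z = 19.7 / 15.1
z = 1.3046
NCE = NCE = 21.06z + 50
Carry z at full precision (z = 19.7 / 15.1) into the conversion:
NCE = 21.06 * (19.7 / 15.1) + 50 = 414.882 / 15.1 + 50
NCE = 27.4756 + 50
NCE = 77.4756

77.4756


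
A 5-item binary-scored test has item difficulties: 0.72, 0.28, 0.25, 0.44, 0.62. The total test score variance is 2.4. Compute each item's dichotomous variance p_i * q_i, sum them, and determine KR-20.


For each item, compute p_i * q_i:
  Item 1: 0.72 * 0.28 = 0.2016
  Item 2: 0.28 * 0.72 = 0.2016
  Item 3: 0.25 * 0.75 = 0.1875
  Item 4: 0.44 * 0.56 = 0.2464
  Item 5: 0.62 * 0.38 = 0.2356
Sum(p_i * q_i) = 0.2016 + 0.2016 + 0.1875 + 0.2464 + 0.2356 = 1.0727
KR-20 = (k/(k-1)) * (1 - Sum(p_i*q_i) / Var_total)
= (5/4) * (1 - 1.0727/2.4)
= 1.25 * 0.553
KR-20 = 0.6913

0.6913


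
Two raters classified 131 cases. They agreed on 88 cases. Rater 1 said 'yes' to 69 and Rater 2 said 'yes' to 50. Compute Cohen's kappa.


P_o = 88/131 = 0.671756
P_e = (69*50 + 62*81) / 17161 = 0.493678
kappa = (P_o - P_e) / (1 - P_e)
kappa = (0.671756 - 0.493678) / (1 - 0.493678)
kappa = 0.3517

0.3517


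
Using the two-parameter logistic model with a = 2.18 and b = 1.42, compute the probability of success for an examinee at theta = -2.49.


a*(theta - b) = 2.18 * (-2.49 - 1.42) = -8.5238
exp(--8.5238) = 5033.1434
P = 1 / (1 + 5033.1434)
P = 0.0002

0.0002


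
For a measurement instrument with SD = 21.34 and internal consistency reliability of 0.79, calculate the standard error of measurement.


SEM = SD * sqrt(1 - rxx)
SEM = 21.34 * sqrt(1 - 0.79)
SEM = 21.34 * sqrt(0.21) = 21.34 * 0.458258
SEM = 9.7792

9.7792


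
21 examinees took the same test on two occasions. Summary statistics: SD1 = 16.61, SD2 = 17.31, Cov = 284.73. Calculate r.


r = cov(X,Y) / (SD_X * SD_Y)
r = 284.73 / (16.61 * 17.31)
r = 284.73 / 287.5191
r = 0.9903

0.9903


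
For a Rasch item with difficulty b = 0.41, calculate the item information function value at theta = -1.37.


P = 1/(1+exp(-(-1.37-0.41))) = 0.1443
I = P*(1-P) = 0.1443 * 0.8557
I = 0.1235

0.1235


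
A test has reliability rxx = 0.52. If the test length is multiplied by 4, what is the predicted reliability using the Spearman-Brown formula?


r_new = (n * rxx) / (1 + (n-1) * rxx)
r_new = (4 * 0.52) / (1 + 3 * 0.52)
r_new = 2.08 / 2.56
r_new = 0.8125

0.8125


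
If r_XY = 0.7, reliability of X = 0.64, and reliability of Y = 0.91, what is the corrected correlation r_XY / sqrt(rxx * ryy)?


r_corrected = rxy / sqrt(rxx * ryy)
= 0.7 / sqrt(0.64 * 0.91)
= 0.7 / sqrt(0.5824)
= 0.7 / 0.763151
r_corrected = 0.9172

0.9172


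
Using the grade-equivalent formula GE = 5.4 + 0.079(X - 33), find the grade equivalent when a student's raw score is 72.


raw - median = 72 - 33 = 39
slope * diff = 0.079 * 39 = 3.081
GE = 5.4 + 3.081
GE = 8.481

8.481


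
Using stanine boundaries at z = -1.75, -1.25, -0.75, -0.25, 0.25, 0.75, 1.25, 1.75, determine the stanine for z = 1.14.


Stanine boundaries: [-1.75, -1.25, -0.75, -0.25, 0.25, 0.75, 1.25, 1.75]
z = 1.14
Check each boundary:
  z >= -1.75 -> could be stanine 2
  z >= -1.25 -> could be stanine 3
  z >= -0.75 -> could be stanine 4
  z >= -0.25 -> could be stanine 5
  z >= 0.25 -> could be stanine 6
  z >= 0.75 -> could be stanine 7
  z < 1.25
  z < 1.75
Highest qualifying boundary gives stanine = 7

7


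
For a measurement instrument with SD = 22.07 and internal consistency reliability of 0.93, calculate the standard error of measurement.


SEM = SD * sqrt(1 - rxx)
SEM = 22.07 * sqrt(1 - 0.93)
SEM = 22.07 * sqrt(0.07) = 22.07 * 0.264575
SEM = 5.8392

5.8392


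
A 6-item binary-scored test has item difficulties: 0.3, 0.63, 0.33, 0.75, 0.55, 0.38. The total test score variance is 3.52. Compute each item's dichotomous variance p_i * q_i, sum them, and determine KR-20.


For each item, compute p_i * q_i:
  Item 1: 0.3 * 0.7 = 0.21
  Item 2: 0.63 * 0.37 = 0.2331
  Item 3: 0.33 * 0.67 = 0.2211
  Item 4: 0.75 * 0.25 = 0.1875
  Item 5: 0.55 * 0.45 = 0.2475
  Item 6: 0.38 * 0.62 = 0.2356
Sum(p_i * q_i) = 0.21 + 0.2331 + 0.2211 + 0.1875 + 0.2475 + 0.2356 = 1.3348
KR-20 = (k/(k-1)) * (1 - Sum(p_i*q_i) / Var_total)
= (6/5) * (1 - 1.3348/3.52)
= 1.2 * 0.6208
KR-20 = 0.745

0.745


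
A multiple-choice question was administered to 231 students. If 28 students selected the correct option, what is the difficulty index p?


Item difficulty p = number correct / total examinees
p = 28 / 231
p = 0.1212

0.1212


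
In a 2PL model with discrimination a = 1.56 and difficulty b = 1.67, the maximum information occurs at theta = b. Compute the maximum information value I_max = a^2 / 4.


For 2PL, max info at theta = b = 1.67
I_max = a^2 / 4 = 1.56^2 / 4
= 2.4336 / 4
I_max = 0.6084

0.6084


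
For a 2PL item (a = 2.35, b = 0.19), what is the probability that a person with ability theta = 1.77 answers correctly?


a*(theta - b) = 2.35 * (1.77 - 0.19) = 3.713
exp(-3.713) = 0.0244
P = 1 / (1 + 0.0244)
P = 0.9762

0.9762


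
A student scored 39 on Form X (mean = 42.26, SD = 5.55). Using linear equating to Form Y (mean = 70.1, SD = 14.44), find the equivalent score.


slope = SD_Y / SD_X = 14.44 / 5.55 ~ 2.6018
intercept = mean_Y - slope * mean_X = 70.1 - (14.44 / 5.55) * 42.26 ~ -39.8521
Y = slope * X + intercept. To avoid rounding drift from the rounded slope/intercept, evaluate the equivalent form Y = mean_Y + SD_Y * (X - mean_X) / SD_X at full precision:
Y = 70.1 + 14.44 * (39 - 42.26) / 5.55
Y = 70.1 - 14.44 * 3.26 / 5.55
Y = 70.1 - 47.0744 / 5.55
Y = 70.1 - 8.4819
Y = 61.6181

61.6181


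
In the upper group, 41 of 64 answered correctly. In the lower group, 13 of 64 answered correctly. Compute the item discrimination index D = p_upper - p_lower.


p_upper = 41/64 = 0.6406
p_lower = 13/64 = 0.2031
D = 0.6406 - 0.2031 = 0.4375

0.4375


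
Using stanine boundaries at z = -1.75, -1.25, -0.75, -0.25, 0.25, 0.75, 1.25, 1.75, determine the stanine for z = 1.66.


Stanine boundaries: [-1.75, -1.25, -0.75, -0.25, 0.25, 0.75, 1.25, 1.75]
z = 1.66
Check each boundary:
  z >= -1.75 -> could be stanine 2
  z >= -1.25 -> could be stanine 3
  z >= -0.75 -> could be stanine 4
  z >= -0.25 -> could be stanine 5
  z >= 0.25 -> could be stanine 6
  z >= 0.75 -> could be stanine 7
  z >= 1.25 -> could be stanine 8
  z < 1.75
Highest qualifying boundary gives stanine = 8

8


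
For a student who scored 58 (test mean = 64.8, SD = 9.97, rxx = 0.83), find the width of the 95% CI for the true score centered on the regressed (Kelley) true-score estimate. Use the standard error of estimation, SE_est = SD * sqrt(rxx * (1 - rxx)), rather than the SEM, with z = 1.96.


True score estimate = 0.83*58 + 0.17*64.8 = 59.156
SE_est = SD * sqrt(rxx * (1 - rxx)) = 9.97 * sqrt(0.83 * 0.17) = 9.97 * sqrt(0.1411) = 3.745059
CI = T_est +/- z * SE_est, so width = 2 * z * SE_est = 2 * 1.96 * 3.745059
Width = 14.6806

14.6806


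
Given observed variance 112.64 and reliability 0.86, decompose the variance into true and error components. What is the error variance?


var_true = rxx * var_obs = 0.86 * 112.64 = 96.8704
var_error = var_obs - var_true
var_error = 112.64 - 96.8704
var_error = 15.7696

15.7696


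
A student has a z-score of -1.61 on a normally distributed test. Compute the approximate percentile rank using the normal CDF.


CDF(z) = 0.5 * (1 + erf(z/sqrt(2)))
erf(-1.1384) = -0.8926
CDF = 0.0537
Percentile rank = 0.0537 * 100 = 5.37

5.37


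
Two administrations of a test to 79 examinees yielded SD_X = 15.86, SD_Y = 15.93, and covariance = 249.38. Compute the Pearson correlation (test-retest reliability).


r = cov(X,Y) / (SD_X * SD_Y)
r = 249.38 / (15.86 * 15.93)
r = 249.38 / 252.6498
r = 0.9871

0.9871


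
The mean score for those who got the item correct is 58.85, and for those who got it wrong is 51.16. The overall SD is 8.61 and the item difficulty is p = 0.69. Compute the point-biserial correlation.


q = 1 - p = 0.31
rpb = ((M1 - M0) / SD) * sqrt(p * q)
rpb = ((58.85 - 51.16) / 8.61) * sqrt(0.69 * 0.31)
rpb = 0.4131

0.4131


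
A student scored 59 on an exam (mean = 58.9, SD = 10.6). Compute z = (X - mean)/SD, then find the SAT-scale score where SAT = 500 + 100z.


z = (X - mean) / SD = (59 - 58.9) / 10.6
z = 0.1 / 10.6
z = 0.0094
SAT-scale = SAT = 500 + 100z
Carry z at full precision (z = 0.1 / 10.6) into the conversion:
SAT-scale = 500 + 100 * (0.1 / 10.6) = 500 + 10 / 10.6
SAT-scale = 500 + 0.9434
SAT-scale = 500.9434

500.9434


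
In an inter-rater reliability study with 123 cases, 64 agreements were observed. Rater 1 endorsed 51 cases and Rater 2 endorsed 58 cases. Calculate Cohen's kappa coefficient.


P_o = 64/123 = 0.520325
P_e = (51*58 + 72*65) / 15129 = 0.504858
kappa = (P_o - P_e) / (1 - P_e)
kappa = (0.520325 - 0.504858) / (1 - 0.504858)
kappa = 0.0312

0.0312


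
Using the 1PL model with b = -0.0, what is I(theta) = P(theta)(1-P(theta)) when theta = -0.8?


P = 1/(1+exp(-(-0.8--0.0))) = 0.31
I = P*(1-P) = 0.31 * 0.69
I = 0.2139

0.2139


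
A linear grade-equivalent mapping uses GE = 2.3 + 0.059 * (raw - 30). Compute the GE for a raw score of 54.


raw - median = 54 - 30 = 24
slope * diff = 0.059 * 24 = 1.416
GE = 2.3 + 1.416
GE = 3.716

3.716


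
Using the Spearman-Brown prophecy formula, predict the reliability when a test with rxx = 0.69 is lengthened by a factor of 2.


r_new = (n * rxx) / (1 + (n-1) * rxx)
r_new = (2 * 0.69) / (1 + 1 * 0.69)
r_new = 1.38 / 1.69
r_new = 0.8166

0.8166


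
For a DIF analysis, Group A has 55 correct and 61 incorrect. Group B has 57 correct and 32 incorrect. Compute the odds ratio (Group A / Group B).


Odds_A = 55/61 = 0.9016
Odds_B = 57/32 = 1.7812
OR = Odds_A / Odds_B = 0.9016 / 1.7812
Exactly, OR = (55 * 32) / (61 * 57) = 1760 / 3477
OR = 0.5062

0.5062


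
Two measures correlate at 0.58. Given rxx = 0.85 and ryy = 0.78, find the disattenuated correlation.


r_corrected = rxy / sqrt(rxx * ryy)
= 0.58 / sqrt(0.85 * 0.78)
= 0.58 / sqrt(0.663)
= 0.58 / 0.814248
r_corrected = 0.7123

0.7123


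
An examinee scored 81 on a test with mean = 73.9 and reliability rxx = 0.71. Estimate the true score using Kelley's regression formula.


T_est = rxx * X + (1 - rxx) * mean
T_est = 0.71 * 81 + 0.29 * 73.9
T_est = 57.51 + 21.431
T_est = 78.941

78.941


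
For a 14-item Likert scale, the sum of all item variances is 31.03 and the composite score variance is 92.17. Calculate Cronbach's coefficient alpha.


alpha = (k/(k-1)) * (1 - sum(si^2)/s_total^2)
= (14/13) * (1 - 31.03/92.17)
alpha = 0.7144

0.7144


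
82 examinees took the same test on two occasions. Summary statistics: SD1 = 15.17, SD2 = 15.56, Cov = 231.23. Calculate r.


r = cov(X,Y) / (SD_X * SD_Y)
r = 231.23 / (15.17 * 15.56)
r = 231.23 / 236.0452
r = 0.9796

0.9796


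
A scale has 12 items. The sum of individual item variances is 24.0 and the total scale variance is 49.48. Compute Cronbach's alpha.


alpha = (k/(k-1)) * (1 - sum(si^2)/s_total^2)
= (12/11) * (1 - 24.0/49.48)
alpha = 0.5618

0.5618


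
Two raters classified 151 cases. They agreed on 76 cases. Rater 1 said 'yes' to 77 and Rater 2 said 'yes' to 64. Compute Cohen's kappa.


P_o = 76/151 = 0.503311
P_e = (77*64 + 74*87) / 22801 = 0.498487
kappa = (P_o - P_e) / (1 - P_e)
kappa = (0.503311 - 0.498487) / (1 - 0.498487)
kappa = 0.0096

0.0096


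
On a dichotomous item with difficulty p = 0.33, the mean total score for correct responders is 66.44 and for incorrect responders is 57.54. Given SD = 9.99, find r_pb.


q = 1 - p = 0.67
rpb = ((M1 - M0) / SD) * sqrt(p * q)
rpb = ((66.44 - 57.54) / 9.99) * sqrt(0.33 * 0.67)
rpb = 0.4189

0.4189


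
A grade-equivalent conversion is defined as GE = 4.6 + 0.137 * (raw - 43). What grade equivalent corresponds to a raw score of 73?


raw - median = 73 - 43 = 30
slope * diff = 0.137 * 30 = 4.11
GE = 4.6 + 4.11
GE = 8.71

8.71


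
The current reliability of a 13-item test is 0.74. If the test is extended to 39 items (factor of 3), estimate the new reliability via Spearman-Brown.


r_new = (n * rxx) / (1 + (n-1) * rxx)
r_new = (3 * 0.74) / (1 + 2 * 0.74)
r_new = 2.22 / 2.48
r_new = 0.8952

0.8952


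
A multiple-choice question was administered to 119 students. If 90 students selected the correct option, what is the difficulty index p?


Item difficulty p = number correct / total examinees
p = 90 / 119
p = 0.7563

0.7563


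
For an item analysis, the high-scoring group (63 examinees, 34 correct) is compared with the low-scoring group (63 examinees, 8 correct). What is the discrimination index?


p_upper = 34/63 = 0.5397
p_lower = 8/63 = 0.127
D = 0.5397 - 0.127 = 0.4127

0.4127


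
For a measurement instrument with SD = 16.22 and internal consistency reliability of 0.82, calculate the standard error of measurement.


SEM = SD * sqrt(1 - rxx)
SEM = 16.22 * sqrt(1 - 0.82)
SEM = 16.22 * sqrt(0.18) = 16.22 * 0.424264
SEM = 6.8816

6.8816


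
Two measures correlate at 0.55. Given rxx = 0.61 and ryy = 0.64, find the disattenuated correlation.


r_corrected = rxy / sqrt(rxx * ryy)
= 0.55 / sqrt(0.61 * 0.64)
= 0.55 / sqrt(0.3904)
= 0.55 / 0.62482
r_corrected = 0.8803

0.8803


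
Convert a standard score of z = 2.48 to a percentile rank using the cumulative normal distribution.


CDF(z) = 0.5 * (1 + erf(z/sqrt(2)))
erf(1.7536) = 0.9869
CDF = 0.9934
Percentile rank = 0.9934 * 100 = 99.34

99.34


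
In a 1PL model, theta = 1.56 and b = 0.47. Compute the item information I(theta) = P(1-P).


P = 1/(1+exp(-(1.56-0.47))) = 0.7484
I = P*(1-P) = 0.7484 * 0.2516
I = 0.1883

0.1883


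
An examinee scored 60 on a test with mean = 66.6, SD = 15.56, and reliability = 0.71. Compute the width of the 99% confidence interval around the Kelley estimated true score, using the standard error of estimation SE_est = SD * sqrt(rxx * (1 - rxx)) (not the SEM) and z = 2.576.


True score estimate = 0.71*60 + 0.29*66.6 = 61.914
SE_est = SD * sqrt(rxx * (1 - rxx)) = 15.56 * sqrt(0.71 * 0.29) = 15.56 * sqrt(0.2059) = 7.060538
CI = T_est +/- z * SE_est, so width = 2 * z * SE_est = 2 * 2.576 * 7.060538
Width = 36.3759

36.3759


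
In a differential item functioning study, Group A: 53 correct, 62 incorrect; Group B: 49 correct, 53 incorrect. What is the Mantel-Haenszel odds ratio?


Odds_A = 53/62 = 0.8548
Odds_B = 49/53 = 0.9245
OR = Odds_A / Odds_B = 0.8548 / 0.9245
Exactly, OR = (53 * 53) / (62 * 49) = 2809 / 3038
OR = 0.9246

0.9246


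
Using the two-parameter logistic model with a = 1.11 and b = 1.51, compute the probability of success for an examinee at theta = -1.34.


a*(theta - b) = 1.11 * (-1.34 - 1.51) = -3.1635
exp(--3.1635) = 23.6532
P = 1 / (1 + 23.6532)
P = 0.0406

0.0406


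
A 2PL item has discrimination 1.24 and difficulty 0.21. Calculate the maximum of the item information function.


For 2PL, max info at theta = b = 0.21
I_max = a^2 / 4 = 1.24^2 / 4
= 1.5376 / 4
I_max = 0.3844

0.3844


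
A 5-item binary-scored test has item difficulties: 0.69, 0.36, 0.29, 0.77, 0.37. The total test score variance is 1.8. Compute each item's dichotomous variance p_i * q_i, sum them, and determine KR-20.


For each item, compute p_i * q_i:
  Item 1: 0.69 * 0.31 = 0.2139
  Item 2: 0.36 * 0.64 = 0.2304
  Item 3: 0.29 * 0.71 = 0.2059
  Item 4: 0.77 * 0.23 = 0.1771
  Item 5: 0.37 * 0.63 = 0.2331
Sum(p_i * q_i) = 0.2139 + 0.2304 + 0.2059 + 0.1771 + 0.2331 = 1.0604
KR-20 = (k/(k-1)) * (1 - Sum(p_i*q_i) / Var_total)
= (5/4) * (1 - 1.0604/1.8)
= 1.25 * 0.4109
KR-20 = 0.5136

0.5136


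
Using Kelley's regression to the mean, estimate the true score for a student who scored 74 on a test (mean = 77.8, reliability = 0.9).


T_est = rxx * X + (1 - rxx) * mean
T_est = 0.9 * 74 + 0.1 * 77.8
T_est = 66.6 + 7.78
T_est = 74.38

74.38


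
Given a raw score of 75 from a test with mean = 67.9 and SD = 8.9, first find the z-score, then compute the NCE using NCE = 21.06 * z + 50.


z = (X - mean) / SD = (75 - 67.9) / 8.9
z = 7.1 / 8.9
z = 0.7978
NCE = NCE = 21.06z + 50
Carry z at full precision (z = 7.1 / 8.9) into the conversion:
NCE = 21.06 * (7.1 / 8.9) + 50 = 149.526 / 8.9 + 50
NCE = 16.8007 + 50
NCE = 66.8007

66.8007


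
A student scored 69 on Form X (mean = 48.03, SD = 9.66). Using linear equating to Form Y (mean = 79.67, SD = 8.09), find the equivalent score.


slope = SD_Y / SD_X = 8.09 / 9.66 ~ 0.8375
intercept = mean_Y - slope * mean_X = 79.67 - (8.09 / 9.66) * 48.03 ~ 39.4461
Y = slope * X + intercept. To avoid rounding drift from the rounded slope/intercept, evaluate the equivalent form Y = mean_Y + SD_Y * (X - mean_X) / SD_X at full precision:
Y = 79.67 + 8.09 * (69 - 48.03) / 9.66
Y = 79.67 + 8.09 * 20.97 / 9.66
Y = 79.67 + 169.6473 / 9.66
Y = 79.67 + 17.5618
Y = 97.2318

97.2318


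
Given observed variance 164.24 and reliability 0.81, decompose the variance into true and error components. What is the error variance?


var_true = rxx * var_obs = 0.81 * 164.24 = 133.0344
var_error = var_obs - var_true
var_error = 164.24 - 133.0344
var_error = 31.2056

31.2056


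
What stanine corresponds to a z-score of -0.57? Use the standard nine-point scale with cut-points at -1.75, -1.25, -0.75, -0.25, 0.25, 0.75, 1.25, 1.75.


Stanine boundaries: [-1.75, -1.25, -0.75, -0.25, 0.25, 0.75, 1.25, 1.75]
z = -0.57
Check each boundary:
  z >= -1.75 -> could be stanine 2
  z >= -1.25 -> could be stanine 3
  z >= -0.75 -> could be stanine 4
  z < -0.25
  z < 0.25
  z < 0.75
  z < 1.25
  z < 1.75
Highest qualifying boundary gives stanine = 4

4


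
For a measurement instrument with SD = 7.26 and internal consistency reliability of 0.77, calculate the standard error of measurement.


SEM = SD * sqrt(1 - rxx)
SEM = 7.26 * sqrt(1 - 0.77)
SEM = 7.26 * sqrt(0.23) = 7.26 * 0.479583
SEM = 3.4818

3.4818


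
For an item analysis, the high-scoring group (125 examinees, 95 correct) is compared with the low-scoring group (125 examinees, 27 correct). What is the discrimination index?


p_upper = 95/125 = 0.76
p_lower = 27/125 = 0.216
D = 0.76 - 0.216 = 0.544

0.544


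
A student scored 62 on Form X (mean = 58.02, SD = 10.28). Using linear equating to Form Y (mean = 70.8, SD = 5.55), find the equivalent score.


slope = SD_Y / SD_X = 5.55 / 10.28 ~ 0.5399
intercept = mean_Y - slope * mean_X = 70.8 - (5.55 / 10.28) * 58.02 ~ 39.476
Y = slope * X + intercept. To avoid rounding drift from the rounded slope/intercept, evaluate the equivalent form Y = mean_Y + SD_Y * (X - mean_X) / SD_X at full precision:
Y = 70.8 + 5.55 * (62 - 58.02) / 10.28
Y = 70.8 + 5.55 * 3.98 / 10.28
Y = 70.8 + 22.089 / 10.28
Y = 70.8 + 2.1487
Y = 72.9487

72.9487
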